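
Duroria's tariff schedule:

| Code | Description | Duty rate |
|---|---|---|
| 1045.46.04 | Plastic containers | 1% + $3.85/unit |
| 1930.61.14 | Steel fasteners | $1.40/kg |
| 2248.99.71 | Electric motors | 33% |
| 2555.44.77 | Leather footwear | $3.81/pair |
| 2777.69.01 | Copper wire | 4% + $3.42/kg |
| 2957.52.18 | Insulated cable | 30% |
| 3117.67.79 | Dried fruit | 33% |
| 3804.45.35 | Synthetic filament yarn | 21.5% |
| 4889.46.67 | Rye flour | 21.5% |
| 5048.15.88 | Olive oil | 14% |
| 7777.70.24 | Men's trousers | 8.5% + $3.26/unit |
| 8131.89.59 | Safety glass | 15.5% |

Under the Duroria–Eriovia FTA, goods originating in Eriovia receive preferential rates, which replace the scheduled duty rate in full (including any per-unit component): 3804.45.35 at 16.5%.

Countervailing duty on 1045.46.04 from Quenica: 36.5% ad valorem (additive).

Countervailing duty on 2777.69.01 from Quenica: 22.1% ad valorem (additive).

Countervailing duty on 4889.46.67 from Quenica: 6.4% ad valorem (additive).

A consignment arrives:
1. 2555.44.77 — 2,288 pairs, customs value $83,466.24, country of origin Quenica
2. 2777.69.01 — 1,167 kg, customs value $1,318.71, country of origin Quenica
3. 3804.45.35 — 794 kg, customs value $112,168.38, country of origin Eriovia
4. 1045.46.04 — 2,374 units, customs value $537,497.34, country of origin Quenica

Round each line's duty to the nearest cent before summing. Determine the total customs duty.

Line 1 (2555.44.77, Quenica, 2,288 pairs, $83,466.24):
Base rate for 2555.44.77 is $3.81/pair.
Duty = 2,288 × $3.81 = $8,717.28.
Line 2 (2777.69.01, Quenica, 1,167 kg, $1,318.71):
Base rate for 2777.69.01 is 4% + $3.42/kg.
Additional duty on 2777.69.01 from Quenica: +22.1%. Applied ad valorem rate: 4% + 22.1% = 26.1%.
Duty = $1,318.71 × 26.1% + 1,167 × $3.42 = $4,335.32.
Line 3 (3804.45.35, Eriovia, 794 kg, $112,168.38):
Base rate for 3804.45.35 is 21.5%.
Origin Eriovia qualifies under the Duroria–Eriovia agreement and 3804.45.35 is covered: preferential rate 16.5% applies instead.
Duty = $112,168.38 × 16.5% = $18,507.78.
Line 4 (1045.46.04, Quenica, 2,374 units, $537,497.34):
Base rate for 1045.46.04 is 1% + $3.85/unit.
Additional duty on 1045.46.04 from Quenica: +36.5%. Applied ad valorem rate: 1% + 36.5% = 37.5%.
Duty = $537,497.34 × 37.5% + 2,374 × $3.85 = $210,701.40.
Total = $8,717.28 + $4,335.32 + $18,507.78 + $210,701.40 = $242,261.78.

$242,261.78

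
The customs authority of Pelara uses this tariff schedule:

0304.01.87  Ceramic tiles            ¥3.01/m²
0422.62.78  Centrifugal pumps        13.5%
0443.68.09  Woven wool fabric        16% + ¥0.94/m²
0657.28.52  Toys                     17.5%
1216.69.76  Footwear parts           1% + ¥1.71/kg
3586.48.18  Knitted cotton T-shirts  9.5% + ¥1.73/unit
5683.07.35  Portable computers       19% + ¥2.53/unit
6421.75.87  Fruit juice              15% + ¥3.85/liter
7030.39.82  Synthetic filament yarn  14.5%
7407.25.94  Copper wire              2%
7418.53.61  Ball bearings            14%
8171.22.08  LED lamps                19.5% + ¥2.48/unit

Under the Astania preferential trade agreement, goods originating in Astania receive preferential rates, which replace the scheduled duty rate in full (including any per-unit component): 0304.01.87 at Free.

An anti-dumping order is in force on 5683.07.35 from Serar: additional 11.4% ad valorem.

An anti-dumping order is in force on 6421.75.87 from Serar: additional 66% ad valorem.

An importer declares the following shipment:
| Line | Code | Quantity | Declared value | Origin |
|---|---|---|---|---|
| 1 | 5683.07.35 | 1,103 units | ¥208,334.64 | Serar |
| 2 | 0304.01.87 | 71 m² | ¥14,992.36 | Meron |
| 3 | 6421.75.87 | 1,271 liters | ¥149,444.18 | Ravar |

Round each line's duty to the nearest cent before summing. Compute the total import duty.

Line 1 (5683.07.35, Serar, 1,103 units, ¥208,334.64):
Base rate for 5683.07.35 is 19% + ¥2.53/unit.
Additional duty on 5683.07.35 from Serar: +11.4%. Applied ad valorem rate: 19% + 11.4% = 30.4%.
Duty = ¥208,334.64 × 30.4% + 1,103 × ¥2.53 = ¥66,124.32.
Line 2 (0304.01.87, Meron, 71 m², ¥14,992.36):
Base rate for 0304.01.87 is ¥3.01/m².
0304.01.87 has an FTA preferential rate, but origin Meron is not Astania; base rate stands.
Duty = 71 × ¥3.01 = ¥213.71.
Line 3 (6421.75.87, Ravar, 1,271 liters, ¥149,444.18):
Base rate for 6421.75.87 is 15% + ¥3.85/liter.
The additional-duty order on 6421.75.87 targets Serar, not Ravar; it does not apply.
Duty = ¥149,444.18 × 15% + 1,271 × ¥3.85 = ¥27,309.98.
Total = ¥66,124.32 + ¥213.71 + ¥27,309.98 = ¥93,648.01.

¥93,648.01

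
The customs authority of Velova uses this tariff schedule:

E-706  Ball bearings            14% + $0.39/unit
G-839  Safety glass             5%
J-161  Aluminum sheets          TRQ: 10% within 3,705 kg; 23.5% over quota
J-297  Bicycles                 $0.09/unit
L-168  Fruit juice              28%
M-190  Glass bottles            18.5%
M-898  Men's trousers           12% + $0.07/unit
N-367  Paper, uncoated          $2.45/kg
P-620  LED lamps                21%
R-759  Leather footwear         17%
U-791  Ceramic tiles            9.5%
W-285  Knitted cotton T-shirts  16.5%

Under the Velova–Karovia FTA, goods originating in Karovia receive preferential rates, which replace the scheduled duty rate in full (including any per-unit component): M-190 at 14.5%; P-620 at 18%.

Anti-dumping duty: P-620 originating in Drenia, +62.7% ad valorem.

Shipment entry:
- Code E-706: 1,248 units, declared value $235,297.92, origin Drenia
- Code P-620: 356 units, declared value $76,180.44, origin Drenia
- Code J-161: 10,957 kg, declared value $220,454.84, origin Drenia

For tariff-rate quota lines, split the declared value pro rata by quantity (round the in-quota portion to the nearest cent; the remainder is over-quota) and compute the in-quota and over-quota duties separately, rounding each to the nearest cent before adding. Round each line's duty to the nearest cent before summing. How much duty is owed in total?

$138,934.83

Line 1 (E-706, Drenia, 1,248 units, $235,297.92):
Base rate for E-706 is 14% + $0.39/unit.
Duty = $235,297.92 × 14% + 1,248 × $0.39 = $33,428.43.
Line 2 (P-620, Drenia, 356 units, $76,180.44):
Base rate for P-620 is 21%.
P-620 has an FTA preferential rate, but origin Drenia is not Karovia; base rate stands.
Additional duty on P-620 from Drenia: +62.7%. Applied ad valorem rate: 21% + 62.7% = 83.7%.
Duty = $76,180.44 × 83.7% = $63,763.03.
Line 3 (J-161, Drenia, 10,957 kg, $220,454.84):
Code J-161 is under a tariff-rate quota (threshold 3,705 kg). In-quota: 3,705 kg at 10%; over-quota: 7,252 kg at 23.5%.
Pro-rata value split: in-quota = $220,454.84 × 3,705/10,957 = $74,544.60; over-quota = $220,454.84 − $74,544.60 = $145,910.24.
In-quota duty = $74,544.60 × 10% = $7,454.46. Over-quota duty = $145,910.24 × 23.5% = $34,288.91.
Line duty = $7,454.46 + $34,288.91 = $41,743.37.
Total = $33,428.43 + $63,763.03 + $41,743.37 = $138,934.83.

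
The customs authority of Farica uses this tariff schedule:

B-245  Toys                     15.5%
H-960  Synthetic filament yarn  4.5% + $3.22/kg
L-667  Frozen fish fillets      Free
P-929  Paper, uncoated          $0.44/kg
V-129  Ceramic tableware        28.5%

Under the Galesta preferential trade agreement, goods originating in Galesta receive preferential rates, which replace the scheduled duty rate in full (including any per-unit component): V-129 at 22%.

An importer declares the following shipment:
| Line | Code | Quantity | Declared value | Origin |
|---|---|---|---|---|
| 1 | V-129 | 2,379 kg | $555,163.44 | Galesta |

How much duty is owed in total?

$122,135.96

Line 1 (V-129, Galesta, 2,379 kg, $555,163.44):
Base rate for V-129 is 28.5%.
Origin Galesta qualifies under the Farica–Galesta agreement and V-129 is covered: preferential rate 22% applies instead.
Duty = $555,163.44 × 22% = $122,135.96.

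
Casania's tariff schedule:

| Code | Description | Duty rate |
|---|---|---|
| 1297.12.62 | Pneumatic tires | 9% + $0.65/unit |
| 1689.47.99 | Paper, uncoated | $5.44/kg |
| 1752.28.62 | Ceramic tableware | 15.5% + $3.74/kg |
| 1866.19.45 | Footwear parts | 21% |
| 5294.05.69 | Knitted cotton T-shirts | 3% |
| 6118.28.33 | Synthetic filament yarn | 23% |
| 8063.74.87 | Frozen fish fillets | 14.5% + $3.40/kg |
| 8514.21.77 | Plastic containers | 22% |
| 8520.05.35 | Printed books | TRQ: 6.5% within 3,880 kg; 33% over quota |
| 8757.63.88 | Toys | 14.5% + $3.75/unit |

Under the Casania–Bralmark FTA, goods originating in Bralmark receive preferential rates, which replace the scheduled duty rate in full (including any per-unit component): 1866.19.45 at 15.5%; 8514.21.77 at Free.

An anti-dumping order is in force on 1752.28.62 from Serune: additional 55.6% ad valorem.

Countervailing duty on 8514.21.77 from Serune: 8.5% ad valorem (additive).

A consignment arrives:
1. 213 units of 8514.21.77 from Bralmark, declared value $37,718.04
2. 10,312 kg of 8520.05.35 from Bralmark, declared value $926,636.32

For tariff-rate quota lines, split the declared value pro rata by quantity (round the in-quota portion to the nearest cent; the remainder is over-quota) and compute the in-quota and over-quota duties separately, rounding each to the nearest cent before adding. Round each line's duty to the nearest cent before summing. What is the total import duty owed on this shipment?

Line 1 (8514.21.77, Bralmark, 213 units, $37,718.04):
Base rate for 8514.21.77 is 22%.
Origin Bralmark qualifies under the Casania–Bralmark agreement and 8514.21.77 is covered: preferential rate Free applies instead.
The additional-duty order on 8514.21.77 targets Serune, not Bralmark; it does not apply.
Duty = $37,718.04 × 0% = $0.00.
Line 2 (8520.05.35, Bralmark, 10,312 kg, $926,636.32):
Code 8520.05.35 is under a tariff-rate quota (threshold 3,880 kg). In-quota: 3,880 kg at 6.5%; over-quota: 6,432 kg at 33%.
Pro-rata value split: in-quota = $926,636.32 × 3,880/10,312 = $348,656.80; over-quota = $926,636.32 − $348,656.80 = $577,979.52.
In-quota duty = $348,656.80 × 6.5% = $22,662.69. Over-quota duty = $577,979.52 × 33% = $190,733.24.
Line duty = $22,662.69 + $190,733.24 = $213,395.93.
Total = $0.00 + $213,395.93 = $213,395.93.

$213,395.93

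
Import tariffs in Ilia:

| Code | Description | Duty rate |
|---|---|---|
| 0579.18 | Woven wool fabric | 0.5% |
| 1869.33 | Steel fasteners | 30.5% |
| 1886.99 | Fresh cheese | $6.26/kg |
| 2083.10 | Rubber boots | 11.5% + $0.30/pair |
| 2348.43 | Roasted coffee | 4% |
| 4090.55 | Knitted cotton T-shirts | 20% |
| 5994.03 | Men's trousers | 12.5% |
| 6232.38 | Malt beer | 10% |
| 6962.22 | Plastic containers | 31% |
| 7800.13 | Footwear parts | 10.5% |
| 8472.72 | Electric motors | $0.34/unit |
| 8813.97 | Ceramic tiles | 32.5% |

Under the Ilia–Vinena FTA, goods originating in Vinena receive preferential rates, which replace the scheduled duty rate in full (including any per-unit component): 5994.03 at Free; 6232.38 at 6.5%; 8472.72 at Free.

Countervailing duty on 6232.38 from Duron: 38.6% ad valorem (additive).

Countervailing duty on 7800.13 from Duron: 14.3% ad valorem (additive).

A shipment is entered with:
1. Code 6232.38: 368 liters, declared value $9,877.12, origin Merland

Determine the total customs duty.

Line 1 (6232.38, Merland, 368 liters, $9,877.12):
Base rate for 6232.38 is 10%.
6232.38 has an FTA preferential rate, but origin Merland is not Vinena; base rate stands.
The additional-duty order on 6232.38 targets Duron, not Merland; it does not apply.
Duty = $9,877.12 × 10% = $987.71.

$987.71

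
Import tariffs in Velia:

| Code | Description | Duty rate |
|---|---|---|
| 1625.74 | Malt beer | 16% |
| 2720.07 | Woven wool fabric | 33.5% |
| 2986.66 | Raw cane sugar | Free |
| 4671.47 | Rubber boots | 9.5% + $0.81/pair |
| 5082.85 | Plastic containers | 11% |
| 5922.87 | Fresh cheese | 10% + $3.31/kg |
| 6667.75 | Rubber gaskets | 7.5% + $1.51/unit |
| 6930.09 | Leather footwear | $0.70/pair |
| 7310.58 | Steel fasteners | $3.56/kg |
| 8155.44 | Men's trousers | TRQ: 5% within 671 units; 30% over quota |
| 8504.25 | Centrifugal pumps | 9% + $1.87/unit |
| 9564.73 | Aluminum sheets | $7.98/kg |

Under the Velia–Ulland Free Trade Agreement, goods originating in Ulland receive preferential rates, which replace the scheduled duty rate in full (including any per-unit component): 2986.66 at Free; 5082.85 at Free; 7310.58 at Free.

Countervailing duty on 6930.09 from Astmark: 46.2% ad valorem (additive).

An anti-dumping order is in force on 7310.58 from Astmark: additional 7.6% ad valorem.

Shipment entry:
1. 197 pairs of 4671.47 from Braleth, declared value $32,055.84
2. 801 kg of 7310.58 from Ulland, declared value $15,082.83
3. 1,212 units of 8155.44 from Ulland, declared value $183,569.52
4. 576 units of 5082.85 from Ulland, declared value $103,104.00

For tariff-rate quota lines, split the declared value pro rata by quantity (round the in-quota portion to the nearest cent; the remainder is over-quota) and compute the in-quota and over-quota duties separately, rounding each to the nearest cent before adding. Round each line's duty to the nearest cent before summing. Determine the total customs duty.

$32,868.31

Line 1 (4671.47, Braleth, 197 pairs, $32,055.84):
Base rate for 4671.47 is 9.5% + $0.81/pair.
Duty = $32,055.84 × 9.5% + 197 × $0.81 = $3,204.87.
Line 2 (7310.58, Ulland, 801 kg, $15,082.83):
Base rate for 7310.58 is $3.56/kg.
Origin Ulland qualifies under the Velia–Ulland agreement and 7310.58 is covered: preferential rate Free applies instead.
The additional-duty order on 7310.58 targets Astmark, not Ulland; it does not apply.
Duty = $15,082.83 × 0% = $0.00.
Line 3 (8155.44, Ulland, 1,212 units, $183,569.52):
Code 8155.44 is under a tariff-rate quota (threshold 671 units). In-quota: 671 units at 5%; over-quota: 541 units at 30%.
Pro-rata value split: in-quota = $183,569.52 × 671/1,212 = $101,629.66; over-quota = $183,569.52 − $101,629.66 = $81,939.86.
In-quota duty = $101,629.66 × 5% = $5,081.48. Over-quota duty = $81,939.86 × 30% = $24,581.96.
Line duty = $5,081.48 + $24,581.96 = $29,663.44.
Line 4 (5082.85, Ulland, 576 units, $103,104.00):
Base rate for 5082.85 is 11%.
Origin Ulland qualifies under the Velia–Ulland agreement and 5082.85 is covered: preferential rate Free applies instead.
Duty = $103,104.00 × 0% = $0.00.
Total = $3,204.87 + $0.00 + $29,663.44 + $0.00 = $32,868.31.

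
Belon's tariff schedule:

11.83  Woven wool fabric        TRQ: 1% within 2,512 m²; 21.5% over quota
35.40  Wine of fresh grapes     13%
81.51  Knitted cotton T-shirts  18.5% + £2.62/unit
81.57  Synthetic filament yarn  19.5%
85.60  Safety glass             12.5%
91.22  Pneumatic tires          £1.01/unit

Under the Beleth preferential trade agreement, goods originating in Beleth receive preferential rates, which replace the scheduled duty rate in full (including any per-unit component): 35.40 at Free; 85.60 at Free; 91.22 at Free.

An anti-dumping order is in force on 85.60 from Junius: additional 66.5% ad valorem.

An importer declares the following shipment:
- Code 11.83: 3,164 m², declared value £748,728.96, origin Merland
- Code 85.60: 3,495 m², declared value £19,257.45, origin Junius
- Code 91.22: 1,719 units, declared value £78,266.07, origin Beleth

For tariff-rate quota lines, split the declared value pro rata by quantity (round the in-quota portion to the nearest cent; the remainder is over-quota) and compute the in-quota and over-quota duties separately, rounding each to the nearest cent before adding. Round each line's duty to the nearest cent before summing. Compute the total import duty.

Line 1 (11.83, Merland, 3,164 m², £748,728.96):
Code 11.83 is under a tariff-rate quota (threshold 2,512 m²). In-quota: 2,512 m² at 1%; over-quota: 652 m² at 21.5%.
Pro-rata value split: in-quota = £748,728.96 × 2,512/3,164 = £594,439.68; over-quota = £748,728.96 − £594,439.68 = £154,289.28.
In-quota duty = £594,439.68 × 1% = £5,944.40. Over-quota duty = £154,289.28 × 21.5% = £33,172.20.
Line duty = £5,944.40 + £33,172.20 = £39,116.60.
Line 2 (85.60, Junius, 3,495 m², £19,257.45):
Base rate for 85.60 is 12.5%.
85.60 has an FTA preferential rate, but origin Junius is not Beleth; base rate stands.
Additional duty on 85.60 from Junius: +66.5%. Applied ad valorem rate: 12.5% + 66.5% = 79%.
Duty = £19,257.45 × 79% = £15,213.39.
Line 3 (91.22, Beleth, 1,719 units, £78,266.07):
Base rate for 91.22 is £1.01/unit.
Origin Beleth qualifies under the Belon–Beleth agreement and 91.22 is covered: preferential rate Free applies instead.
Duty = £78,266.07 × 0% = £0.00.
Total = £39,116.60 + £15,213.39 + £0.00 = £54,329.99.

£54,329.99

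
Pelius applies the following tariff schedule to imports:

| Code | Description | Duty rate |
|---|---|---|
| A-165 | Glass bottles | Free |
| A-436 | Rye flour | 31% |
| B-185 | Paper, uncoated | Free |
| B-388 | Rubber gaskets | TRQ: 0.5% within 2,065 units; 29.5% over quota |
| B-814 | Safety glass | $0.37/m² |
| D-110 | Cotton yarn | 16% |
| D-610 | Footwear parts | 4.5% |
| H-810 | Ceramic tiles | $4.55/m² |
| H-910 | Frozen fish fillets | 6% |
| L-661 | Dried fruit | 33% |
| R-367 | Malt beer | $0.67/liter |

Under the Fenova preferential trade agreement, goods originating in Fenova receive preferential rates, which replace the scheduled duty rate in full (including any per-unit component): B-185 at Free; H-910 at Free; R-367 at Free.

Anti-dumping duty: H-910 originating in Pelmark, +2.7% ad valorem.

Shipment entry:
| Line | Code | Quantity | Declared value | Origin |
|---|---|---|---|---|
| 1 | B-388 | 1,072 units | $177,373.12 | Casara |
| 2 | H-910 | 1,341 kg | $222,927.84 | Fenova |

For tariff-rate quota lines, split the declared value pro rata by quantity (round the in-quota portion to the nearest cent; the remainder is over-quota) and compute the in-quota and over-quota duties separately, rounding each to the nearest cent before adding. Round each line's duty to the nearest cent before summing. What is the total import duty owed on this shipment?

$886.87

Line 1 (B-388, Casara, 1,072 units, $177,373.12):
Code B-388 is under a tariff-rate quota (threshold 2,065 units). Quantity 1,072 units is within the quota, so the in-quota rate 0.5% applies to the full value.
Duty = $177,373.12 × 0.5% = $886.87.
Line 2 (H-910, Fenova, 1,341 kg, $222,927.84):
Base rate for H-910 is 6%.
Origin Fenova qualifies under the Pelius–Fenova agreement and H-910 is covered: preferential rate Free applies instead.
The additional-duty order on H-910 targets Pelmark, not Fenova; it does not apply.
Duty = $222,927.84 × 0% = $0.00.
Total = $886.87 + $0.00 = $886.87.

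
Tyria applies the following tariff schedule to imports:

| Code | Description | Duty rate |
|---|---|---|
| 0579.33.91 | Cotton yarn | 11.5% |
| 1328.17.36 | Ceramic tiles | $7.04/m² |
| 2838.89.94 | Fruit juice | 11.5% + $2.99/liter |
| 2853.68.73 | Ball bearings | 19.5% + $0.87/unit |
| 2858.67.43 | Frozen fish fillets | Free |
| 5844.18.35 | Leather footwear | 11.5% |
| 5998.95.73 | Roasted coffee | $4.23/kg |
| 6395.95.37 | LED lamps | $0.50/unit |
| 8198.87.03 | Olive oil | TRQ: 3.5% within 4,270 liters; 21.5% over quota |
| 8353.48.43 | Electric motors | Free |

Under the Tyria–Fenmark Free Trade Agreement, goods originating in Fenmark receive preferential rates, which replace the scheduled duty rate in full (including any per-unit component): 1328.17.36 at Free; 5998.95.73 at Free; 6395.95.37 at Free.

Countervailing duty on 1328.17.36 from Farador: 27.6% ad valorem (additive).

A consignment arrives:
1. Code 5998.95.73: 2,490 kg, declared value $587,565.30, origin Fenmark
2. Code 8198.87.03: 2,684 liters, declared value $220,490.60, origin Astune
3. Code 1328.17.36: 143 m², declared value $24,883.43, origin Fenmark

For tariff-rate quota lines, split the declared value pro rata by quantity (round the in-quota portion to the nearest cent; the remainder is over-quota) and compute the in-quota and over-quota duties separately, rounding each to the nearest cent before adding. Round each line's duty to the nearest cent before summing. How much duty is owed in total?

Line 1 (5998.95.73, Fenmark, 2,490 kg, $587,565.30):
Base rate for 5998.95.73 is $4.23/kg.
Origin Fenmark qualifies under the Tyria–Fenmark agreement and 5998.95.73 is covered: preferential rate Free applies instead.
Duty = $587,565.30 × 0% = $0.00.
Line 2 (8198.87.03, Astune, 2,684 liters, $220,490.60):
Code 8198.87.03 is under a tariff-rate quota (threshold 4,270 liters). Quantity 2,684 liters is within the quota, so the in-quota rate 3.5% applies to the full value.
Duty = $220,490.60 × 3.5% = $7,717.17.
Line 3 (1328.17.36, Fenmark, 143 m², $24,883.43):
Base rate for 1328.17.36 is $7.04/m².
Origin Fenmark qualifies under the Tyria–Fenmark agreement and 1328.17.36 is covered: preferential rate Free applies instead.
The additional-duty order on 1328.17.36 targets Farador, not Fenmark; it does not apply.
Duty = $24,883.43 × 0% = $0.00.
Total = $0.00 + $7,717.17 + $0.00 = $7,717.17.

$7,717.17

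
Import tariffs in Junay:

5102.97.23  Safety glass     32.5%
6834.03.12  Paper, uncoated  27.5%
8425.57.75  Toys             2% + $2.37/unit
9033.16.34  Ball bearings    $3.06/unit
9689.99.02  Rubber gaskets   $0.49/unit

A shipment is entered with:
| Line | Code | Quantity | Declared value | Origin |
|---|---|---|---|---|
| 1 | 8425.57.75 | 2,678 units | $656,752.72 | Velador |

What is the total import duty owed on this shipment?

Line 1 (8425.57.75, Velador, 2,678 units, $656,752.72):
Base rate for 8425.57.75 is 2% + $2.37/unit.
Duty = $656,752.72 × 2% + 2,678 × $2.37 = $19,481.91.

$19,481.91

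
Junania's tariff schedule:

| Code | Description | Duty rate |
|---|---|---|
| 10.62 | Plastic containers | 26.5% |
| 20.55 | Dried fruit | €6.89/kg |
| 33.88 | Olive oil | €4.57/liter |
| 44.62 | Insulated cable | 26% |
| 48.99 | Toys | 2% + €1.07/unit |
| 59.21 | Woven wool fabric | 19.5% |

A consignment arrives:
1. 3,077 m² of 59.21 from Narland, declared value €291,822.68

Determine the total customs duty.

Line 1 (59.21, Narland, 3,077 m², €291,822.68):
Base rate for 59.21 is 19.5%.
Duty = €291,822.68 × 19.5% = €56,905.42.

€56,905.42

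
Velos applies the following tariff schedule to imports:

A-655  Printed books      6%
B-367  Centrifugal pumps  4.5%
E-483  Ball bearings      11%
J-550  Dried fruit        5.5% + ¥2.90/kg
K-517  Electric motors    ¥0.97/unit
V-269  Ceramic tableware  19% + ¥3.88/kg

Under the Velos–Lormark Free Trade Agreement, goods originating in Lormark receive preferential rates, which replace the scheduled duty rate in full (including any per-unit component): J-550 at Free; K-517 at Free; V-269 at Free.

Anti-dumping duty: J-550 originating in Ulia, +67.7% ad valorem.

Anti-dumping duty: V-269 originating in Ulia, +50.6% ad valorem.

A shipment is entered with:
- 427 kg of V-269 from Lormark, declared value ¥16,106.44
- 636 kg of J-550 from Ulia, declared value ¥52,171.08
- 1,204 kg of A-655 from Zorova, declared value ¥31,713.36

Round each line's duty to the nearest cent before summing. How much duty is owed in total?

¥41,936.43

Line 1 (V-269, Lormark, 427 kg, ¥16,106.44):
Base rate for V-269 is 19% + ¥3.88/kg.
Origin Lormark qualifies under the Velos–Lormark agreement and V-269 is covered: preferential rate Free applies instead.
The additional-duty order on V-269 targets Ulia, not Lormark; it does not apply.
Duty = ¥16,106.44 × 0% = ¥0.00.
Line 2 (J-550, Ulia, 636 kg, ¥52,171.08):
Base rate for J-550 is 5.5% + ¥2.90/kg.
J-550 has an FTA preferential rate, but origin Ulia is not Lormark; base rate stands.
Additional duty on J-550 from Ulia: +67.7%. Applied ad valorem rate: 5.5% + 67.7% = 73.2%.
Duty = ¥52,171.08 × 73.2% + 636 × ¥2.90 = ¥40,033.63.
Line 3 (A-655, Zorova, 1,204 kg, ¥31,713.36):
Base rate for A-655 is 6%.
Duty = ¥31,713.36 × 6% = ¥1,902.80.
Total = ¥0.00 + ¥40,033.63 + ¥1,902.80 = ¥41,936.43.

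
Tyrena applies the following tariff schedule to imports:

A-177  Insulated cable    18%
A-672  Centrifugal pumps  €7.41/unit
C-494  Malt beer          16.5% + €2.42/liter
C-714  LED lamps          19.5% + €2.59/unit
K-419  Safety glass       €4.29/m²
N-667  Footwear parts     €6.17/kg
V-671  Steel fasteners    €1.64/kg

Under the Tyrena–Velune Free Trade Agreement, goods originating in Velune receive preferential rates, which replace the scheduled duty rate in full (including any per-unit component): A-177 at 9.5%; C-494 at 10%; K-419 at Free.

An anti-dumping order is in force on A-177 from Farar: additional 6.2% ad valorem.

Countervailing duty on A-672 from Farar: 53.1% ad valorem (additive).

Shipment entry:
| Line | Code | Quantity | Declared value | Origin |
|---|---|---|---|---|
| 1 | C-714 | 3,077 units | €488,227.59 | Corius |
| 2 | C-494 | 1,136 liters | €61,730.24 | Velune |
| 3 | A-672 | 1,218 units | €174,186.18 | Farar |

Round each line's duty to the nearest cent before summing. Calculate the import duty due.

€210,865.07

Line 1 (C-714, Corius, 3,077 units, €488,227.59):
Base rate for C-714 is 19.5% + €2.59/unit.
Duty = €488,227.59 × 19.5% + 3,077 × €2.59 = €103,173.81.
Line 2 (C-494, Velune, 1,136 liters, €61,730.24):
Base rate for C-494 is 16.5% + €2.42/liter.
Origin Velune qualifies under the Tyrena–Velune agreement and C-494 is covered: preferential rate 10% applies instead.
Duty = €61,730.24 × 10% = €6,173.02.
Line 3 (A-672, Farar, 1,218 units, €174,186.18):
Base rate for A-672 is €7.41/unit.
Additional duty on A-672 from Farar: +53.1% ad valorem. Applied ad valorem rate = 53.1%.
Duty = €174,186.18 × 53.1% + 1,218 × €7.41 = €101,518.24.
Total = €103,173.81 + €6,173.02 + €101,518.24 = €210,865.07.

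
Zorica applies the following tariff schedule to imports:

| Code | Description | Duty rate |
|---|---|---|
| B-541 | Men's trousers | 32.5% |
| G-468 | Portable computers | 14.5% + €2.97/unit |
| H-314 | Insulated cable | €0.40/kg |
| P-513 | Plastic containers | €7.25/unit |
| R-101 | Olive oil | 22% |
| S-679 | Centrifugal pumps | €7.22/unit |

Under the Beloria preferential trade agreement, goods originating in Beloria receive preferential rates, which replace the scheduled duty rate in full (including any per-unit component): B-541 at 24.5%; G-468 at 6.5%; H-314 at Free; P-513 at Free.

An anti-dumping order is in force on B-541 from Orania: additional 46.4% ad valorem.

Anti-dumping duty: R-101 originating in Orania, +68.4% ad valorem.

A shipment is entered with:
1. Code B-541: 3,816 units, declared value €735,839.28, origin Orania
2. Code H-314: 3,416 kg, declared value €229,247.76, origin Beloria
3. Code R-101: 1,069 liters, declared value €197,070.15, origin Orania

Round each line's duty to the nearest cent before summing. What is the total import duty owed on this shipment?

€758,728.61

Line 1 (B-541, Orania, 3,816 units, €735,839.28):
Base rate for B-541 is 32.5%.
B-541 has an FTA preferential rate, but origin Orania is not Beloria; base rate stands.
Additional duty on B-541 from Orania: +46.4%. Applied ad valorem rate: 32.5% + 46.4% = 78.9%.
Duty = €735,839.28 × 78.9% = €580,577.19.
Line 2 (H-314, Beloria, 3,416 kg, €229,247.76):
Base rate for H-314 is €0.40/kg.
Origin Beloria qualifies under the Zorica–Beloria agreement and H-314 is covered: preferential rate Free applies instead.
Duty = €229,247.76 × 0% = €0.00.
Line 3 (R-101, Orania, 1,069 liters, €197,070.15):
Base rate for R-101 is 22%.
Additional duty on R-101 from Orania: +68.4%. Applied ad valorem rate: 22% + 68.4% = 90.4%.
Duty = €197,070.15 × 90.4% = €178,151.42.
Total = €580,577.19 + €0.00 + €178,151.42 = €758,728.61.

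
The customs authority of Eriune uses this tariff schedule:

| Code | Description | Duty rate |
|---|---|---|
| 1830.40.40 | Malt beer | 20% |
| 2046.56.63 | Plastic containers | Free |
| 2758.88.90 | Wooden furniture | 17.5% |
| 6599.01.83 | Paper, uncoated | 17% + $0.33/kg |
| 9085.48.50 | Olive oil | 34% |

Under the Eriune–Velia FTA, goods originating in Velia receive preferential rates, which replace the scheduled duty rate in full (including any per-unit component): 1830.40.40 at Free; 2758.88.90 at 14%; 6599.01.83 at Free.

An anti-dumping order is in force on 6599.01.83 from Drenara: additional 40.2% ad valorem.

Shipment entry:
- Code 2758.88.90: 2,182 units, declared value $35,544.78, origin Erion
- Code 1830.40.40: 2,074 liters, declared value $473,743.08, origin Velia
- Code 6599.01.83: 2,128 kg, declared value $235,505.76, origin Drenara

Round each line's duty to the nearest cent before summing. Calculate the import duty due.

$141,631.87

Line 1 (2758.88.90, Erion, 2,182 units, $35,544.78):
Base rate for 2758.88.90 is 17.5%.
2758.88.90 has an FTA preferential rate, but origin Erion is not Velia; base rate stands.
Duty = $35,544.78 × 17.5% = $6,220.34.
Line 2 (1830.40.40, Velia, 2,074 liters, $473,743.08):
Base rate for 1830.40.40 is 20%.
Origin Velia qualifies under the Eriune–Velia agreement and 1830.40.40 is covered: preferential rate Free applies instead.
Duty = $473,743.08 × 0% = $0.00.
Line 3 (6599.01.83, Drenara, 2,128 kg, $235,505.76):
Base rate for 6599.01.83 is 17% + $0.33/kg.
6599.01.83 has an FTA preferential rate, but origin Drenara is not Velia; base rate stands.
Additional duty on 6599.01.83 from Drenara: +40.2%. Applied ad valorem rate: 17% + 40.2% = 57.2%.
Duty = $235,505.76 × 57.2% + 2,128 × $0.33 = $135,411.53.
Total = $6,220.34 + $0.00 + $135,411.53 = $141,631.87.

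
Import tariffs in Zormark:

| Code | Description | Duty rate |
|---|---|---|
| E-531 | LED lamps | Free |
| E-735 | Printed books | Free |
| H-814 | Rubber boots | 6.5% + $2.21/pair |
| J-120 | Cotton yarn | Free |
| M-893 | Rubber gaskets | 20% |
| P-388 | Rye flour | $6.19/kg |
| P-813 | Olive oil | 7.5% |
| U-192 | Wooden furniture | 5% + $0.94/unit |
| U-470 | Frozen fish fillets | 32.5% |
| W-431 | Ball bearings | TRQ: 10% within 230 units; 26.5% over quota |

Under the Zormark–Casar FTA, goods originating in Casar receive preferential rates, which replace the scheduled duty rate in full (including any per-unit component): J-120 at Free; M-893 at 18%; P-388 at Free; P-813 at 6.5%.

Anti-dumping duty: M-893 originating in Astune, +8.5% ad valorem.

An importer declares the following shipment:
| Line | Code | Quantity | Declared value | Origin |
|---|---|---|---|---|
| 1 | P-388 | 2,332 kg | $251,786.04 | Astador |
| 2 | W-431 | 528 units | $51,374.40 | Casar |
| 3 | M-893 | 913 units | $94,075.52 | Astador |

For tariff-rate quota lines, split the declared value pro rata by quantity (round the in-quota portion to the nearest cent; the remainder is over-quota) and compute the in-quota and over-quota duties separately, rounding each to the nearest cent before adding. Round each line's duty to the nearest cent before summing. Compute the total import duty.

$43,171.86

Line 1 (P-388, Astador, 2,332 kg, $251,786.04):
Base rate for P-388 is $6.19/kg.
P-388 has an FTA preferential rate, but origin Astador is not Casar; base rate stands.
Duty = 2,332 × $6.19 = $14,435.08.
Line 2 (W-431, Casar, 528 units, $51,374.40):
Code W-431 is under a tariff-rate quota (threshold 230 units). In-quota: 230 units at 10%; over-quota: 298 units at 26.5%.
Pro-rata value split: in-quota = $51,374.40 × 230/528 = $22,379.00; over-quota = $51,374.40 − $22,379.00 = $28,995.40.
In-quota duty = $22,379.00 × 10% = $2,237.90. Over-quota duty = $28,995.40 × 26.5% = $7,683.78.
Line duty = $2,237.90 + $7,683.78 = $9,921.68.
Line 3 (M-893, Astador, 913 units, $94,075.52):
Base rate for M-893 is 20%.
M-893 has an FTA preferential rate, but origin Astador is not Casar; base rate stands.
The additional-duty order on M-893 targets Astune, not Astador; it does not apply.
Duty = $94,075.52 × 20% = $18,815.10.
Total = $14,435.08 + $9,921.68 + $18,815.10 = $43,171.86.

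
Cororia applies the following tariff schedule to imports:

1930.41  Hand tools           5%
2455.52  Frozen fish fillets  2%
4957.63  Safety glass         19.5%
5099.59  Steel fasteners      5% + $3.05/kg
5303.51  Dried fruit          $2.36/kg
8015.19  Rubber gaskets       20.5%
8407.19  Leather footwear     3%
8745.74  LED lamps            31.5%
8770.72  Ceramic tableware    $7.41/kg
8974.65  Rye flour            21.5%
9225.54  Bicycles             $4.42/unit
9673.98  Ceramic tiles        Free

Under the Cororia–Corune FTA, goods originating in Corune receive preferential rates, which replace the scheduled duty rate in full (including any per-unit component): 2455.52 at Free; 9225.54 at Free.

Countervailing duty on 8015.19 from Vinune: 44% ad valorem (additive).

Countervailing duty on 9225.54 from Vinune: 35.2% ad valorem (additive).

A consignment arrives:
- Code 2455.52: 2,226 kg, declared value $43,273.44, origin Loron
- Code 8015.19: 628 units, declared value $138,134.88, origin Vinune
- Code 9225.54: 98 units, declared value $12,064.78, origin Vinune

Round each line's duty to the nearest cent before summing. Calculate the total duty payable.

Line 1 (2455.52, Loron, 2,226 kg, $43,273.44):
Base rate for 2455.52 is 2%.
2455.52 has an FTA preferential rate, but origin Loron is not Corune; base rate stands.
Duty = $43,273.44 × 2% = $865.47.
Line 2 (8015.19, Vinune, 628 units, $138,134.88):
Base rate for 8015.19 is 20.5%.
Additional duty on 8015.19 from Vinune: +44%. Applied ad valorem rate: 20.5% + 44% = 64.5%.
Duty = $138,134.88 × 64.5% = $89,097.00.
Line 3 (9225.54, Vinune, 98 units, $12,064.78):
Base rate for 9225.54 is $4.42/unit.
9225.54 has an FTA preferential rate, but origin Vinune is not Corune; base rate stands.
Additional duty on 9225.54 from Vinune: +35.2% ad valorem. Applied ad valorem rate = 35.2%.
Duty = $12,064.78 × 35.2% + 98 × $4.42 = $4,679.96.
Total = $865.47 + $89,097.00 + $4,679.96 = $94,642.43.

$94,642.43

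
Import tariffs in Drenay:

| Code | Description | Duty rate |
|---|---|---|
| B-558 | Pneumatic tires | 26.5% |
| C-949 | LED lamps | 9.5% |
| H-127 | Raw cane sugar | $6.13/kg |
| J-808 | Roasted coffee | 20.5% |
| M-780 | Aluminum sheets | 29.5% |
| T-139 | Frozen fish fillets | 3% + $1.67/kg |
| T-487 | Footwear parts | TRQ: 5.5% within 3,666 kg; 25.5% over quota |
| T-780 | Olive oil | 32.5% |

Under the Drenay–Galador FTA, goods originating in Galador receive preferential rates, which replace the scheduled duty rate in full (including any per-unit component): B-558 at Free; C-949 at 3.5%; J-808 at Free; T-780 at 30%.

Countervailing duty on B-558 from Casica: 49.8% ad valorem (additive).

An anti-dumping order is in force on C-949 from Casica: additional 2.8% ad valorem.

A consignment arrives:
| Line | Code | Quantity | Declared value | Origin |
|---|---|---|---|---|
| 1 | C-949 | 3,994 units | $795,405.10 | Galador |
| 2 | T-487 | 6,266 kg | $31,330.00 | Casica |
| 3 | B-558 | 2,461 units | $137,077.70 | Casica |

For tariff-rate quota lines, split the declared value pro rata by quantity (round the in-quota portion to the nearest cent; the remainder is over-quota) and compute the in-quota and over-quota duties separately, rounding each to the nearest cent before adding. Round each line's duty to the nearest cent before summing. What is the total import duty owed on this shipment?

$136,752.62

Line 1 (C-949, Galador, 3,994 units, $795,405.10):
Base rate for C-949 is 9.5%.
Origin Galador qualifies under the Drenay–Galador agreement and C-949 is covered: preferential rate 3.5% applies instead.
The additional-duty order on C-949 targets Casica, not Galador; it does not apply.
Duty = $795,405.10 × 3.5% = $27,839.18.
Line 2 (T-487, Casica, 6,266 kg, $31,330.00):
Code T-487 is under a tariff-rate quota (threshold 3,666 kg). In-quota: 3,666 kg at 5.5%; over-quota: 2,600 kg at 25.5%.
Pro-rata value split: in-quota = $31,330.00 × 3,666/6,266 = $18,330.00; over-quota = $31,330.00 − $18,330.00 = $13,000.00.
In-quota duty = $18,330.00 × 5.5% = $1,008.15. Over-quota duty = $13,000.00 × 25.5% = $3,315.00.
Line duty = $1,008.15 + $3,315.00 = $4,323.15.
Line 3 (B-558, Casica, 2,461 units, $137,077.70):
Base rate for B-558 is 26.5%.
B-558 has an FTA preferential rate, but origin Casica is not Galador; base rate stands.
Additional duty on B-558 from Casica: +49.8%. Applied ad valorem rate: 26.5% + 49.8% = 76.3%.
Duty = $137,077.70 × 76.3% = $104,590.29.
Total = $27,839.18 + $4,323.15 + $104,590.29 = $136,752.62.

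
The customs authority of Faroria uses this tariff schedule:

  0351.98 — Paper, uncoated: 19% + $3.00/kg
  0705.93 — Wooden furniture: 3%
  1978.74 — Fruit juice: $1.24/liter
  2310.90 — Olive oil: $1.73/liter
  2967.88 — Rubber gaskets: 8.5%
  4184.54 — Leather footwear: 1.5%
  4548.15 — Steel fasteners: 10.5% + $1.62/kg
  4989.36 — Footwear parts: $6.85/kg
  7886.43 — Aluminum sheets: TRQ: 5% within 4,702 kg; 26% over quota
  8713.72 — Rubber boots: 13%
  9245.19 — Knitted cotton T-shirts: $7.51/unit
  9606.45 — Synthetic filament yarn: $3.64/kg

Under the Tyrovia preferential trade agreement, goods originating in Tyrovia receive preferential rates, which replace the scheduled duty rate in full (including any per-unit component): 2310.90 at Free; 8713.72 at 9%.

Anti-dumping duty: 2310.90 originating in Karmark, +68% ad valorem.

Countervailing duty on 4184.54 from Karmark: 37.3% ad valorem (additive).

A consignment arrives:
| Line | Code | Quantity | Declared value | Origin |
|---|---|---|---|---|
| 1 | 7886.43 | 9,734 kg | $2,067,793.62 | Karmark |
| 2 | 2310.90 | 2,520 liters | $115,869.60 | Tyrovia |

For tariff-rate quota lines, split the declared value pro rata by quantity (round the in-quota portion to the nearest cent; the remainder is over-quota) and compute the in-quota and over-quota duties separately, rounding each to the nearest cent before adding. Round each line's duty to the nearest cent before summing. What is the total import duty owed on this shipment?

$327,868.71

Line 1 (7886.43, Karmark, 9,734 kg, $2,067,793.62):
Code 7886.43 is under a tariff-rate quota (threshold 4,702 kg). In-quota: 4,702 kg at 5%; over-quota: 5,032 kg at 26%.
Pro-rata value split: in-quota = $2,067,793.62 × 4,702/9,734 = $998,845.86; over-quota = $2,067,793.62 − $998,845.86 = $1,068,947.76.
In-quota duty = $998,845.86 × 5% = $49,942.29. Over-quota duty = $1,068,947.76 × 26% = $277,926.42.
Line duty = $49,942.29 + $277,926.42 = $327,868.71.
Line 2 (2310.90, Tyrovia, 2,520 liters, $115,869.60):
Base rate for 2310.90 is $1.73/liter.
Origin Tyrovia qualifies under the Faroria–Tyrovia agreement and 2310.90 is covered: preferential rate Free applies instead.
The additional-duty order on 2310.90 targets Karmark, not Tyrovia; it does not apply.
Duty = $115,869.60 × 0% = $0.00.
Total = $327,868.71 + $0.00 = $327,868.71.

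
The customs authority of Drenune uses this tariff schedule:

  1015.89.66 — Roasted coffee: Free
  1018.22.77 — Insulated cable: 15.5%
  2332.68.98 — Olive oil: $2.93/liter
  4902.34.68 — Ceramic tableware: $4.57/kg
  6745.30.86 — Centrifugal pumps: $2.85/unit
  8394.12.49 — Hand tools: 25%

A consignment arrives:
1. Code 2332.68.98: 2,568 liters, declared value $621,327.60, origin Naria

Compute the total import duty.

Line 1 (2332.68.98, Naria, 2,568 liters, $621,327.60):
Base rate for 2332.68.98 is $2.93/liter.
Duty = 2,568 × $2.93 = $7,524.24.

$7,524.24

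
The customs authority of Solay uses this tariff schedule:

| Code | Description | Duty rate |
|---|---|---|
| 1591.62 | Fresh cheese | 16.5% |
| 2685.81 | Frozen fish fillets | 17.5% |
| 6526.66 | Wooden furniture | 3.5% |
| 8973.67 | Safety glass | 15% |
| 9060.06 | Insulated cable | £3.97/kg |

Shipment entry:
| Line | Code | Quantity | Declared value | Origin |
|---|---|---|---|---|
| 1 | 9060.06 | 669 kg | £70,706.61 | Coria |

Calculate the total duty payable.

£2,655.93

Line 1 (9060.06, Coria, 669 kg, £70,706.61):
Base rate for 9060.06 is £3.97/kg.
Duty = 669 × £3.97 = £2,655.93.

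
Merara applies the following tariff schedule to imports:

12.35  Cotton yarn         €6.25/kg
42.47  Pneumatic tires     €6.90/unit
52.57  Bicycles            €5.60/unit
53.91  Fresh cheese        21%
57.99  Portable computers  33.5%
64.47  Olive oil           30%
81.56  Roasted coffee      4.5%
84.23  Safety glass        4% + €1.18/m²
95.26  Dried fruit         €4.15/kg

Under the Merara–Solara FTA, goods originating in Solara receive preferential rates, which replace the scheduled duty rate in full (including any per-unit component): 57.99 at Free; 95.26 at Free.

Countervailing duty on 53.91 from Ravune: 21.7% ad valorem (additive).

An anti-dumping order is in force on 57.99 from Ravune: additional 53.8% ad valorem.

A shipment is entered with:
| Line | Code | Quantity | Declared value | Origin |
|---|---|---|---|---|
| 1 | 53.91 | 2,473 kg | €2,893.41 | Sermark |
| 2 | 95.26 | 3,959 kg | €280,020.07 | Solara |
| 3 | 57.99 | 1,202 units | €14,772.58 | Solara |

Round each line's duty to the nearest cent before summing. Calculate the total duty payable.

€607.62

Line 1 (53.91, Sermark, 2,473 kg, €2,893.41):
Base rate for 53.91 is 21%.
The additional-duty order on 53.91 targets Ravune, not Sermark; it does not apply.
Duty = €2,893.41 × 21% = €607.62.
Line 2 (95.26, Solara, 3,959 kg, €280,020.07):
Base rate for 95.26 is €4.15/kg.
Origin Solara qualifies under the Merara–Solara agreement and 95.26 is covered: preferential rate Free applies instead.
Duty = €280,020.07 × 0% = €0.00.
Line 3 (57.99, Solara, 1,202 units, €14,772.58):
Base rate for 57.99 is 33.5%.
Origin Solara qualifies under the Merara–Solara agreement and 57.99 is covered: preferential rate Free applies instead.
The additional-duty order on 57.99 targets Ravune, not Solara; it does not apply.
Duty = €14,772.58 × 0% = €0.00.
Total = €607.62 + €0.00 + €0.00 = €607.62.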